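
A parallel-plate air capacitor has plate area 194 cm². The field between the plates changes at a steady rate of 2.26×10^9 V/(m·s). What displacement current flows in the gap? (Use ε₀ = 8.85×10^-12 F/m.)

3.88×10^-4 A

I_d = ε₀ A (dE/dt) = (8.85×10^-12)(0.0194 m²)(2.26×10^9) = 3.88×10^-4 A.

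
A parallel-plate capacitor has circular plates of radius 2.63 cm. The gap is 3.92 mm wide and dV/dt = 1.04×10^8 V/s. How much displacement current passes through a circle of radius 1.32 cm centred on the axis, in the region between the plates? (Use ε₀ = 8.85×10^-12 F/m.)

I_d = C dV/dt with C = ε₀πR²/d = 4.906×10^-12 F, so I_d = (4.906×10^-12)(1.04×10^8) = 5.102×10^-4 A.
The field is uniform, so I_d,enc = I_d (r/R)² = (5.102×10^-4)(1.32/2.63)² = 1.29×10^-4 A.

1.29×10^-4 A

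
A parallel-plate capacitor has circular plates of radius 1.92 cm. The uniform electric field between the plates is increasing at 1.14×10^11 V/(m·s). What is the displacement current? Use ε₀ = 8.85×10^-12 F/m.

The displacement current is ε₀ times dΦ_E/dt = ε₀ A dE/dt = (8.85×10^-12)(1.158×10^-3)(1.14×10^11) = 1.17×10^-3 A.

1.17×10^-3 A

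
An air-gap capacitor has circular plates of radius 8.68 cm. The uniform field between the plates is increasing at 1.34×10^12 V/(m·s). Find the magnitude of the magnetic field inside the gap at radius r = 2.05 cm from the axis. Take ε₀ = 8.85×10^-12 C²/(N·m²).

Total displacement current: I_d = ε₀(πR²)(dE/dt) = (8.85×10^-12)(0.02367)(1.34×10^12) = 0.2807 A.
For r < R the Ampère–Maxwell law gives B(2πr) = μ₀ I_d (r²/R²), so B = μ₀ I_d r/(2πR²) = (4π×10^-7)(0.2807)(0.0205)/(2π·0.0868²) = 1.53×10^-7 T.

1.53×10^-7 T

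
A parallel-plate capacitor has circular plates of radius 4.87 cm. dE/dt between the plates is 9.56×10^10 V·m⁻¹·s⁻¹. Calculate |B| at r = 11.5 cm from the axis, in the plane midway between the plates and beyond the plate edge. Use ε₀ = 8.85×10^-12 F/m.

Through the whole plate area (πR² = 7.451×10^-3 m²), I_d = ε₀ πR² dE/dt = 6.304×10^-3 A.
Outside the plates the loop encloses all of I_d, so B·2πr = μ₀ I_d and B = 1.10×10^-8 T.

1.10×10^-8 T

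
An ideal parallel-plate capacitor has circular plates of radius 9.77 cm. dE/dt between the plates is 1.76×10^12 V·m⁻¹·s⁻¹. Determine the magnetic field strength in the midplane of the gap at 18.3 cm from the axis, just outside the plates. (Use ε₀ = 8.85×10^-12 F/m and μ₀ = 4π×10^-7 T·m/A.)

5.10×10^-7 T

I_d = ε₀ dΦ_E/dt = ε₀ πR² (dE/dt) = (8.85×10^-12)(0.02999)(1.76×10^12) = 0.4671 A through the full plate area.
With r > R the enclosed displacement current is the full I_d; B = μ₀ I_d / (2πr) = 5.10×10^-7 T.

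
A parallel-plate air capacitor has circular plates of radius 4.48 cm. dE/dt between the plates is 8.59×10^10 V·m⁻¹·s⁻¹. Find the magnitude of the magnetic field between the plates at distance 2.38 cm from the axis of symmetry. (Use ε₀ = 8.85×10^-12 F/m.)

1.14×10^-8 T

Total displacement current: I_d = ε₀(πR²)(dE/dt) = (8.85×10^-12)(6.305×10^-3)(8.59×10^10) = 4.793×10^-3 A.
An Ampèrian loop of radius r encloses a fraction (r/R)² of I_d. Then B·2πr = μ₀ I_d (r/R)², giving B = μ₀ I_d r/(2πR²) = 1.14×10^-8 T.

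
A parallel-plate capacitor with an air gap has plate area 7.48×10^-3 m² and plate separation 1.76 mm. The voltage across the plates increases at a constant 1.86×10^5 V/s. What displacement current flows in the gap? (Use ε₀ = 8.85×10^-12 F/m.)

The displacement current equals the charging current C dV/dt. With C = ε₀A/d = (8.85×10^-12)(7.48×10^-3)/(1.76×10^-3) = 3.761×10^-11 F, I_d = (3.761×10^-11)(1.86×10^5) = 7.00×10^-6 A.

7.00×10^-6 A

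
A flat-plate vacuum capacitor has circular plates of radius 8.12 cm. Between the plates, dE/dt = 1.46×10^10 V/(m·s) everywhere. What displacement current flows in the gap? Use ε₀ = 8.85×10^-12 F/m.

2.68×10^-3 A

With a uniform field, Φ_E = EA, so I_d = ε₀ A dE/dt = 2.68×10^-3 A.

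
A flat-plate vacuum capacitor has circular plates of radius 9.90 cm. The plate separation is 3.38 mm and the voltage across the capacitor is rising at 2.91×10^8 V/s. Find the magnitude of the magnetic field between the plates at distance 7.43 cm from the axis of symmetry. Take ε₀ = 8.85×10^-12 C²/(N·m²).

I_d = C dV/dt with C = ε₀πR²/d = 8.062×10^-11 F, so I_d = (8.062×10^-11)(2.91×10^8) = 0.02346 A.
∮B·dl = μ₀ I_d,enc with I_d,enc = I_d r²/R² = 0.01321 A; so B = μ₀ I_d,enc/(2πr) = 3.56×10^-8 T.

3.56×10^-8 T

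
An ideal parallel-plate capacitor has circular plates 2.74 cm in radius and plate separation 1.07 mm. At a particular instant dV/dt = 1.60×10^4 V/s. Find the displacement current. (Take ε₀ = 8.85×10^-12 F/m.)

The displacement current equals the charging current C dV/dt. With C = ε₀A/d = (8.85×10^-12)(2.359×10^-3)/(1.07×10^-3) = 1.951×10^-11 F, I_d = (1.951×10^-11)(1.60×10^4) = 3.12×10^-7 A.

3.12×10^-7 A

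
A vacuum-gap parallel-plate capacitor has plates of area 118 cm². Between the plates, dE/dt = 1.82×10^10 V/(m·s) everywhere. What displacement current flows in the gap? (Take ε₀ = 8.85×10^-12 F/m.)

1.90×10^-3 A

I_d = ε₀ A (dE/dt) = (8.85×10^-12)(0.0118 m²)(1.82×10^10) = 1.90×10^-3 A.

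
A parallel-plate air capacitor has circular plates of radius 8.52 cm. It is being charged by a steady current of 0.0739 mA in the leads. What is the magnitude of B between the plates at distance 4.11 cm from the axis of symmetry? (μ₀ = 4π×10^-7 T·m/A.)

No conduction current crosses the gap, so I_d there equals the 7.39×10^-5 A in the leads.
An Ampèrian loop of radius r encloses a fraction (r/R)² of I_d. Then B·2πr = μ₀ I_d (r/R)², giving B = μ₀ I_d r/(2πR²) = 8.37×10^-11 T.

8.37×10^-11 T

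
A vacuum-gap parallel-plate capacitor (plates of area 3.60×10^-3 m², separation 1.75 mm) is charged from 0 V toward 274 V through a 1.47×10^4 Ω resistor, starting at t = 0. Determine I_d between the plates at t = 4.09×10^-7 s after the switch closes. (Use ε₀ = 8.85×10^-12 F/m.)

4.04×10^-3 A

C = ε₀A/d = (8.85×10^-12)(3.60×10^-3)/(1.75×10^-3) = 1.821×10^-11 F and τ = RC = 2.677×10^-7 s. I_d in the gap equals the RC charging current.
I_d(t) = (V₀/R) e^(−t/τ) = 0.01864 · e^(−1.528) = 4.04×10^-3 A.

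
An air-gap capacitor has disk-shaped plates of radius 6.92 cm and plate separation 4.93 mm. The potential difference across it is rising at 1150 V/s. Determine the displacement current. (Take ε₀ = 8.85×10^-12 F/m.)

C = ε₀A/d = (8.85×10^-12)(0.01504)/(4.93×10^-3) = 2.700×10^-11 F.
I_d = C dV/dt = (2.700×10^-11)(1150) = 3.11×10^-8 A.

3.11×10^-8 A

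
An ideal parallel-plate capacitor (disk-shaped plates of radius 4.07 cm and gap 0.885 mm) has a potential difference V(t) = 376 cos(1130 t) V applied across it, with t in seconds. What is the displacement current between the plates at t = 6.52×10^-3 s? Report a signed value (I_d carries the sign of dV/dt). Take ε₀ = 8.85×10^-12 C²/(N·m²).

dE/dt = (V₀ω/d)·−sin(ωt) with ωt = 7.3676 rad: (376)(1130)(-0.8840)/(8.85×10^-4) = -4.244×10^8 V/(m·s).
I_d = ε₀ A dE/dt = (8.85×10^-12)(5.204×10^-3)(-4.244×10^8) = -1.95×10^-5 A.

-1.95×10^-5 A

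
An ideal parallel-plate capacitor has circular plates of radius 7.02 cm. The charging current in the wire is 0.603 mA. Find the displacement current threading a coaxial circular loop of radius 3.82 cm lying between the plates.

1.79×10^-4 A

Between the plates the displacement current equals the wire current: I_d = 0.603 mA = 6.03×10^-4 A.
Since J_d is uniform, the enclosed fraction is (r/R)² = 0.2961, giving I_d,enc = 1.79×10^-4 A.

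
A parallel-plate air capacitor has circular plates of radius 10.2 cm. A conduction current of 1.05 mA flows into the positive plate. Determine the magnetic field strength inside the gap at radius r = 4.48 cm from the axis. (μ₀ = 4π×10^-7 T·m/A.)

9.04×10^-10 T

No conduction current crosses the gap, so I_d there equals the 1.05×10^-3 A in the leads.
An Ampèrian loop of radius r encloses a fraction (r/R)² of I_d. Then B·2πr = μ₀ I_d (r/R)², giving B = μ₀ I_d r/(2πR²) = 9.04×10^-10 T.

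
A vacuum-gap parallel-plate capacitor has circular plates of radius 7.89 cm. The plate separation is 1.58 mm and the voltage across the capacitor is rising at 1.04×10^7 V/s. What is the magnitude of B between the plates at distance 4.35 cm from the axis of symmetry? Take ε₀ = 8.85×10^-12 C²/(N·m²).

dE/dt = (dV/dt)/d = 6.582×10^9 V/(m·s); I_d = ε₀(πR²)(dE/dt) = (8.85×10^-12)(0.01956)(6.582×10^9) = 1.139×10^-3 A.
∮B·dl = μ₀ I_d,enc with I_d,enc = I_d r²/R² = 3.462×10^-4 A; so B = μ₀ I_d,enc/(2πr) = 1.59×10^-9 T.

1.59×10^-9 T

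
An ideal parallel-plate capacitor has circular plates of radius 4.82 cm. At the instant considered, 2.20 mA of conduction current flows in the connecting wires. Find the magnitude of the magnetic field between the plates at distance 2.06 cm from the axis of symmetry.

3.90×10^-9 T

Between the plates the displacement current equals the wire current: I_d = 2.20 mA = 2.20×10^-3 A.
∮B·dl = μ₀ I_d,enc with I_d,enc = I_d r²/R² = 4.018×10^-4 A; so B = μ₀ I_d,enc/(2πr) = 3.90×10^-9 T.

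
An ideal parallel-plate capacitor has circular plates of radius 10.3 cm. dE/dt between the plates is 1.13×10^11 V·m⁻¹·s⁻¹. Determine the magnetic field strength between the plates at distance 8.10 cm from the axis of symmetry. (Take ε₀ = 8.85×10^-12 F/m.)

Total displacement current: I_d = ε₀(πR²)(dE/dt) = (8.85×10^-12)(0.03333)(1.13×10^11) = 0.03333 A.
∮B·dl = μ₀ I_d,enc with I_d,enc = I_d r²/R² = 0.02061 A; so B = μ₀ I_d,enc/(2πr) = 5.09×10^-8 T.

5.09×10^-8 T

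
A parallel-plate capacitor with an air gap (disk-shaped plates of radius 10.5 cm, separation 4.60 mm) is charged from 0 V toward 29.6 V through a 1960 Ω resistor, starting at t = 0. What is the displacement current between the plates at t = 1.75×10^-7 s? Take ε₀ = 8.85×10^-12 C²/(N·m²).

C = ε₀A/d = (8.85×10^-12)(0.03464)/(4.60×10^-3) = 6.664×10^-11 F, so τ = RC = 1.306×10^-7 s.
The conduction current is I(t) = (V₀/R) e^(−t/τ), and the displacement current between the plates equals it.
t/τ = 1.340; I_d = (29.6/1960) · e^(−1.340) = (0.01510)(0.2618) = 3.95×10^-3 A.

3.95×10^-3 A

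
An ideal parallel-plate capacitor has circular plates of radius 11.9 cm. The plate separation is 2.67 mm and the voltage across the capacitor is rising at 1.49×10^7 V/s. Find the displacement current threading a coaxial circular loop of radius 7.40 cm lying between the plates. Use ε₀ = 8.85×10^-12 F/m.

With E = V/d, dE/dt = 5.581×10^9 V/(m·s) and πR² = 0.04449 m², giving I_d = ε₀ πR² dE/dt = 2.197×10^-3 A.
The field is uniform, so I_d,enc = I_d (r/R)² = (2.197×10^-3)(7.40/11.9)² = 8.50×10^-4 A.

8.50×10^-4 A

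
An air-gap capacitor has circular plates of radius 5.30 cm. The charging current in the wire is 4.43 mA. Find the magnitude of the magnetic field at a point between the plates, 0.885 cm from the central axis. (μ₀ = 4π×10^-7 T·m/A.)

2.79×10^-9 T

No conduction current crosses the gap, so I_d there equals the 4.43×10^-3 A in the leads.
An Ampèrian loop of radius r encloses a fraction (r/R)² of I_d. Then B·2πr = μ₀ I_d (r/R)², giving B = μ₀ I_d r/(2πR²) = 2.79×10^-9 T.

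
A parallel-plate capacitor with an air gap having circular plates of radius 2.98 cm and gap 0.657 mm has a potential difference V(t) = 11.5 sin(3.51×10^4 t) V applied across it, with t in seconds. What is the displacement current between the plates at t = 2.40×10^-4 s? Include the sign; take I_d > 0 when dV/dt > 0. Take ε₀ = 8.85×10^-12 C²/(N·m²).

dE/dt = (V₀ω/d)·cos(ωt) with ωt = 8.424 rad: (11.5)(3.51×10^4)(-0.5396)/(6.57×10^-4) = -3.315×10^8 V/(m·s).
I_d = ε₀ A dE/dt = (8.85×10^-12)(2.790×10^-3)(-3.315×10^8) = -8.19×10^-6 A.

-8.19×10^-6 A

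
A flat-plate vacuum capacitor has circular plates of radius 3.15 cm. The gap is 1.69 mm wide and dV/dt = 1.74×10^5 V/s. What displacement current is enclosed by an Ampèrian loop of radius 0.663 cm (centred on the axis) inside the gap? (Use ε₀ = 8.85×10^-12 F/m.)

I_d = C dV/dt with C = ε₀πR²/d = 1.632×10^-11 F, so I_d = (1.632×10^-11)(1.74×10^5) = 2.840×10^-6 A.
Since J_d is uniform, the enclosed fraction is (r/R)² = 0.04430, giving I_d,enc = 1.26×10^-7 A.

1.26×10^-7 A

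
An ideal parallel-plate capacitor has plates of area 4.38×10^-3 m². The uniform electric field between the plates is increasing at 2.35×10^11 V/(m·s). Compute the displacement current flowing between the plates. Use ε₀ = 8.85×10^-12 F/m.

The displacement current is ε₀ times dΦ_E/dt = ε₀ A dE/dt = (8.85×10^-12)(4.38×10^-3)(2.35×10^11) = 9.11×10^-3 A.

9.11×10^-3 A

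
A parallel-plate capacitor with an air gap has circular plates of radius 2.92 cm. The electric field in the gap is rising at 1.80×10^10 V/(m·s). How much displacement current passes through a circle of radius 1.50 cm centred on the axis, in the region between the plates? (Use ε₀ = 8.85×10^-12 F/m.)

I_d = ε₀ dΦ_E/dt = ε₀ πR² (dE/dt) = (8.85×10^-12)(2.679×10^-3)(1.80×10^10) = 4.268×10^-4 A through the full plate area.
Through an area πr² the displacement current is I_d·(πr²/πR²) = I_d (r/R)² = 1.13×10^-4 A.

1.13×10^-4 A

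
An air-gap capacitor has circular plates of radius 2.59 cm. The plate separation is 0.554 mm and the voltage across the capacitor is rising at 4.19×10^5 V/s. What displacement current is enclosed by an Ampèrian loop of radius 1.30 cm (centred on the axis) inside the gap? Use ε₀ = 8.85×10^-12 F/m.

dE/dt = (dV/dt)/d = 7.563×10^8 V/(m·s); I_d = ε₀(πR²)(dE/dt) = (8.85×10^-12)(2.107×10^-3)(7.563×10^8) = 1.410×10^-5 A.
The field is uniform, so I_d,enc = I_d (r/R)² = (1.410×10^-5)(1.30/2.59)² = 3.55×10^-6 A.

3.55×10^-6 A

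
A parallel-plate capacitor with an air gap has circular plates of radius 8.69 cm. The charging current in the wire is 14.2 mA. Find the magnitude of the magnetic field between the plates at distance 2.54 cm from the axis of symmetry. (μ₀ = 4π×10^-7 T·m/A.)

No conduction current crosses the gap, so I_d there equals the 0.0142 A in the leads.
An Ampèrian loop of radius r encloses a fraction (r/R)² of I_d. Then B·2πr = μ₀ I_d (r/R)², giving B = μ₀ I_d r/(2πR²) = 9.55×10^-9 T.

9.55×10^-9 T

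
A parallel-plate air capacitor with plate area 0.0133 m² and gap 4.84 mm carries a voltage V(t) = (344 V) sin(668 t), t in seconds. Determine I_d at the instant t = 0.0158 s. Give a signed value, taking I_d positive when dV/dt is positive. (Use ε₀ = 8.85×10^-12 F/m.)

-2.39×10^-6 A

dV/dt = (344)(668)·cos(10.5544) = -9.812×10^4 V/s.
I_d = C dV/dt with C = ε₀A/d = (8.85×10^-12)(0.0133)/(4.84×10^-3) = 2.432×10^-11 F, so I_d = (2.432×10^-11)(-9.812×10^4) = -2.39×10^-6 A.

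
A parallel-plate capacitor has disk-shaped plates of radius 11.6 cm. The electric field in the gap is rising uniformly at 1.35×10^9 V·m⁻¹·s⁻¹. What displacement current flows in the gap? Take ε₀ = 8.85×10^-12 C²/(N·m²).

With a uniform field, Φ_E = EA, so I_d = ε₀ A dE/dt = 5.05×10^-4 A.

5.05×10^-4 A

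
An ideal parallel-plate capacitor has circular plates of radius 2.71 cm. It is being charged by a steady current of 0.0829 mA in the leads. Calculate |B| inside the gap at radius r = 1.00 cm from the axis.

By continuity the displacement current in the gap matches the conduction current: I_d = 8.29×10^-5 A.
∮B·dl = μ₀ I_d,enc with I_d,enc = I_d r²/R² = 1.129×10^-5 A; so B = μ₀ I_d,enc/(2πr) = 2.26×10^-10 T.

2.26×10^-10 T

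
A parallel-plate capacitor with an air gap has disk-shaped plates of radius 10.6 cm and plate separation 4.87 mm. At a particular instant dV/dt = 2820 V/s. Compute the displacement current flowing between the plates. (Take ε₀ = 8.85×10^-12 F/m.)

The field between the plates is E = V/d, so dE/dt = (2820)/(4.87×10^-3 m) = 5.791×10^5 V/(m·s).
I_d = ε₀ A (dE/dt) = (8.85×10^-12)(0.03530)(5.791×10^5) = 1.81×10^-7 A.

1.81×10^-7 A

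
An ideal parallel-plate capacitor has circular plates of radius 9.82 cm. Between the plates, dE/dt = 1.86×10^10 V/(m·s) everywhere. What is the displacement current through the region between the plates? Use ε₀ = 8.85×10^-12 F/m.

4.99×10^-3 A

The displacement current is ε₀ times dΦ_E/dt = ε₀ A dE/dt = (8.85×10^-12)(0.03030)(1.86×10^10) = 4.99×10^-3 A.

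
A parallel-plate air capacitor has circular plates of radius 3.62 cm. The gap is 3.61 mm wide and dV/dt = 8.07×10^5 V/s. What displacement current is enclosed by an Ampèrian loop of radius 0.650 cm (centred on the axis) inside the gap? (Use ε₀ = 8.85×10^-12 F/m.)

2.63×10^-7 A

With E = V/d, dE/dt = 2.235×10^8 V/(m·s) and πR² = 4.117×10^-3 m², giving I_d = ε₀ πR² dE/dt = 8.143×10^-6 A.
The field is uniform, so I_d,enc = I_d (r/R)² = (8.143×10^-6)(0.650/3.62)² = 2.63×10^-7 A.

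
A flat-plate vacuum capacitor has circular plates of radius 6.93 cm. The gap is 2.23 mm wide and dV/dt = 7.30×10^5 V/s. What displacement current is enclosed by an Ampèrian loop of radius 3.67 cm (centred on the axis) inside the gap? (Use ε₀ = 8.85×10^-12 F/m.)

1.23×10^-5 A

With E = V/d, dE/dt = 3.274×10^8 V/(m·s) and πR² = 0.01509 m², giving I_d = ε₀ πR² dE/dt = 4.372×10^-5 A.
Through an area πr² the displacement current is I_d·(πr²/πR²) = I_d (r/R)² = 1.23×10^-5 A.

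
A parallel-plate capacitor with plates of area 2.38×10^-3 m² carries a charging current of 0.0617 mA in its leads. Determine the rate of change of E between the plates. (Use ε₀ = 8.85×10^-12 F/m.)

2.93×10^9 V/(m·s)

Charge continuity gives I_d = I = 6.17×10^-5 A between the plates.
Inverting I_d = ε₀ A dE/dt gives dE/dt = 6.17×10^-5 / (8.85×10^-12 · 2.38×10^-3) = 2.93×10^9 V/(m·s).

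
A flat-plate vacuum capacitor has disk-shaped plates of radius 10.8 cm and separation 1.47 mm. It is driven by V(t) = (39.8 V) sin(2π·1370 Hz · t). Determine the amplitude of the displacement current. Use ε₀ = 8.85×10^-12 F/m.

C = ε₀A/d = (8.85×10^-12)(0.03664)/(1.47×10^-3) = 2.206×10^-10 F; ω = 2πf = 8608 rad/s.
I_d = C dV/dt, so |I_d|_max = C V₀ ω = (2.206×10^-10)(39.8)(8608) = 7.56×10^-5 A.

7.56×10^-5 A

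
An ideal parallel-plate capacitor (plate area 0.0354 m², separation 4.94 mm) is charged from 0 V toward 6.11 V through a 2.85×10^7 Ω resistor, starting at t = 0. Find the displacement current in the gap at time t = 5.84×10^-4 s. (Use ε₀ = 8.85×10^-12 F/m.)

1.55×10^-7 A

C = ε₀A/d = (8.85×10^-12)(0.0354)/(4.94×10^-3) = 6.342×10^-11 F and τ = RC = 1.807×10^-3 s. I_d in the gap equals the RC charging current.
I_d(t) = (V₀/R) e^(−t/τ) = 2.144×10^-7 · e^(−0.3232) = 1.55×10^-7 A.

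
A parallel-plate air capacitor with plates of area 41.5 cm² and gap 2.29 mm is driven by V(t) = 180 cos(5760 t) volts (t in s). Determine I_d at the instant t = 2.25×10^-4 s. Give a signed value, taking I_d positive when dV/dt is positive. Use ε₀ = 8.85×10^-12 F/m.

-1.60×10^-5 A

dV/dt = (180)(5760)·−sin(1.296) = -9.979×10^5 V/s.
I_d = C dV/dt with C = ε₀A/d = (8.85×10^-12)(4.15×10^-3)/(2.29×10^-3) = 1.604×10^-11 F, so I_d = (1.604×10^-11)(-9.979×10^5) = -1.60×10^-5 A.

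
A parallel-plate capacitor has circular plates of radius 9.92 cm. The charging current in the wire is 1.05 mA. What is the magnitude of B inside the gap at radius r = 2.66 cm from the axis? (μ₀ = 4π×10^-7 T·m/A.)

By continuity the displacement current in the gap matches the conduction current: I_d = 1.05×10^-3 A.
An Ampèrian loop of radius r encloses a fraction (r/R)² of I_d. Then B·2πr = μ₀ I_d (r/R)², giving B = μ₀ I_d r/(2πR²) = 5.68×10^-10 T.

5.68×10^-10 T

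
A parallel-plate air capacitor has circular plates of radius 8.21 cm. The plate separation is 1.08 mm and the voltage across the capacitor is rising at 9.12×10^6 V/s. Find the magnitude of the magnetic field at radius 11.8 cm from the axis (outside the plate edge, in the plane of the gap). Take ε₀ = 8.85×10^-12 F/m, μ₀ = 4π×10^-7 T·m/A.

2.68×10^-9 T

With E = V/d, dE/dt = 8.444×10^9 V/(m·s) and πR² = 0.02118 m², giving I_d = ε₀ πR² dE/dt = 1.583×10^-3 A.
Outside the plates the loop encloses all of I_d, so B·2πr = μ₀ I_d and B = 2.68×10^-9 T.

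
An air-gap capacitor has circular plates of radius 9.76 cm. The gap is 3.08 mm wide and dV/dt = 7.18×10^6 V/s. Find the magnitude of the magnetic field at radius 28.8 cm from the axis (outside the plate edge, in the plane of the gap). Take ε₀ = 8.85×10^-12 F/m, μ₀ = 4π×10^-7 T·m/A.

4.29×10^-10 T

I_d = C dV/dt with C = ε₀πR²/d = 8.600×10^-11 F, so I_d = (8.600×10^-11)(7.18×10^6) = 6.175×10^-4 A.
For r ≥ R the full I_d is enclosed: B = μ₀ I_d/(2πr) = (4π×10^-7)(6.175×10^-4)/(2π·0.288) = 4.29×10^-10 T.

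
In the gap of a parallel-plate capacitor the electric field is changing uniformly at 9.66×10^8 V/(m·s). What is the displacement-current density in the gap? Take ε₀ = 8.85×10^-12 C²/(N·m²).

J_d = ε₀ dE/dt = (8.85×10^-12)(9.66×10^8) = 8.55×10^-3 A/m².

8.55×10^-3 A/m²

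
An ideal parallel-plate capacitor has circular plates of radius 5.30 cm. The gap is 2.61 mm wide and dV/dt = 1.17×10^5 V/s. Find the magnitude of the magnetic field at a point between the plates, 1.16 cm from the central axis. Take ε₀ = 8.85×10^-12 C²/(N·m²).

dE/dt = (dV/dt)/d = 4.483×10^7 V/(m·s); I_d = ε₀(πR²)(dE/dt) = (8.85×10^-12)(8.825×10^-3)(4.483×10^7) = 3.501×10^-6 A.
For r < R the Ampère–Maxwell law gives B(2πr) = μ₀ I_d (r²/R²), so B = μ₀ I_d r/(2πR²) = (4π×10^-7)(3.501×10^-6)(0.0116)/(2π·0.0530²) = 2.89×10^-12 T.

2.89×10^-12 T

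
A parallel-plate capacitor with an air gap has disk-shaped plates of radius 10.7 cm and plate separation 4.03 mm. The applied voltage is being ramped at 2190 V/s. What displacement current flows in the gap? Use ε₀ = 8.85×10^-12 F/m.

E = V/d so dE/dt = (dV/dt)/d = 5.434×10^5 V/(m·s), and I_d = ε₀ A dE/dt = (8.85×10^-12)(0.03597)(5.434×10^5) = 1.73×10^-7 A.

1.73×10^-7 A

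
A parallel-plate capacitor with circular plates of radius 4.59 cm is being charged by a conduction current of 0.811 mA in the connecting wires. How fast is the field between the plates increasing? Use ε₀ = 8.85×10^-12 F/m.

The displacement current between the plates equals the conduction current, I_d = 0.811 mA.
Since I_d = ε₀ A dE/dt, dE/dt = I_d/(ε₀A) = (8.11×10^-4)/((8.85×10^-12)(6.619×10^-3)) = 1.38×10^10 V/(m·s).

1.38×10^10 V/(m·s)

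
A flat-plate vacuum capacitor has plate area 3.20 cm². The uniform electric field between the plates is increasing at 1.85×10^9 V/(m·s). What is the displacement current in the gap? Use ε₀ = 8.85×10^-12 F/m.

With a uniform field, Φ_E = EA, so I_d = ε₀ A dE/dt = 5.24×10^-6 A.

5.24×10^-6 A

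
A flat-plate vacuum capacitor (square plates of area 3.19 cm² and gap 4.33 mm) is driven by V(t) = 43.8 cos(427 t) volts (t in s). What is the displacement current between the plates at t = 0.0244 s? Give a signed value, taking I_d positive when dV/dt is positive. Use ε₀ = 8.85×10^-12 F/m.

dE/dt = (V₀ω/d)·−sin(ωt) with ωt = 10.4188 rad: (43.8)(427)(0.8382)/(4.33×10^-3) = 3.620×10^6 V/(m·s).
I_d = ε₀ A dE/dt = (8.85×10^-12)(3.19×10^-4)(3.620×10^6) = 1.02×10^-8 A.

1.02×10^-8 A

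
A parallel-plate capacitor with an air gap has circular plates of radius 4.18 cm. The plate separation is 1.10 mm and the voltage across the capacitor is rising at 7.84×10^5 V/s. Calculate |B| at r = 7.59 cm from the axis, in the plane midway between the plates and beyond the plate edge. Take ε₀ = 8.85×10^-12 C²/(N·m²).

9.12×10^-11 T

With E = V/d, dE/dt = 7.127×10^8 V/(m·s) and πR² = 5.489×10^-3 m², giving I_d = ε₀ πR² dE/dt = 3.462×10^-5 A.
Outside the plates the loop encloses all of I_d, so B·2πr = μ₀ I_d and B = 9.12×10^-11 T.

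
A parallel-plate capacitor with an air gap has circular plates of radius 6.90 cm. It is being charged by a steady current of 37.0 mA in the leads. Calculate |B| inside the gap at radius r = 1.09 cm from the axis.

Between the plates the displacement current equals the wire current: I_d = 37.0 mA = 0.0370 A.
∮B·dl = μ₀ I_d,enc with I_d,enc = I_d r²/R² = 9.233×10^-4 A; so B = μ₀ I_d,enc/(2πr) = 1.69×10^-8 T.

1.69×10^-8 T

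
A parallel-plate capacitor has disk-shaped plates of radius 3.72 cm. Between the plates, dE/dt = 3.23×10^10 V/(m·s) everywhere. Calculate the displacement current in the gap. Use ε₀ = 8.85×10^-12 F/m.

1.24×10^-3 A

With a uniform field, Φ_E = EA, so I_d = ε₀ A dE/dt = 1.24×10^-3 A.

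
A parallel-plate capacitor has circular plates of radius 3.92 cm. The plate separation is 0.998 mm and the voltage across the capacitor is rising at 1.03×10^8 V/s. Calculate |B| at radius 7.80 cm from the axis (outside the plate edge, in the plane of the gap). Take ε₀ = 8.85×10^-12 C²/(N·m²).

I_d = C dV/dt with C = ε₀πR²/d = 4.280×10^-11 F, so I_d = (4.280×10^-11)(1.03×10^8) = 4.408×10^-3 A.
With r > R the enclosed displacement current is the full I_d; B = μ₀ I_d / (2πr) = 1.13×10^-8 T.

1.13×10^-8 T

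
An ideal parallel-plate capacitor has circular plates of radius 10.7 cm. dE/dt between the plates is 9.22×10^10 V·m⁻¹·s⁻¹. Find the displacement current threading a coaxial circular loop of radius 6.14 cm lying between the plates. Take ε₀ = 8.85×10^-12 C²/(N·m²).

9.66×10^-3 A

I_d = ε₀ dΦ_E/dt = ε₀ πR² (dE/dt) = (8.85×10^-12)(0.03597)(9.22×10^10) = 0.02935 A through the full plate area.
Since J_d is uniform, the enclosed fraction is (r/R)² = 0.3293, giving I_d,enc = 9.66×10^-3 A.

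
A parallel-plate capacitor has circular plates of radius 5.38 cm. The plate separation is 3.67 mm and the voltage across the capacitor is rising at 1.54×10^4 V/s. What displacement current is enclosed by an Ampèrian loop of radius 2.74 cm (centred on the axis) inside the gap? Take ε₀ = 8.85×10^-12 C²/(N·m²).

I_d = C dV/dt with C = ε₀πR²/d = 2.193×10^-11 F, so I_d = (2.193×10^-11)(1.54×10^4) = 3.377×10^-7 A.
Through an area πr² the displacement current is I_d·(πr²/πR²) = I_d (r/R)² = 8.76×10^-8 A.

8.76×10^-8 A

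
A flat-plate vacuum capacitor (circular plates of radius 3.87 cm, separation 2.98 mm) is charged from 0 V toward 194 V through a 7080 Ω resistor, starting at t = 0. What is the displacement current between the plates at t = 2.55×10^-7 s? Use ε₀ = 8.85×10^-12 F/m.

2.08×10^-3 A

C = ε₀A/d = (8.85×10^-12)(4.705×10^-3)/(2.98×10^-3) = 1.397×10^-11 F and τ = RC = 9.891×10^-8 s. I_d in the gap equals the RC charging current.
I_d(t) = (V₀/R) e^(−t/τ) = 0.02740 · e^(−2.578) = 2.08×10^-3 A.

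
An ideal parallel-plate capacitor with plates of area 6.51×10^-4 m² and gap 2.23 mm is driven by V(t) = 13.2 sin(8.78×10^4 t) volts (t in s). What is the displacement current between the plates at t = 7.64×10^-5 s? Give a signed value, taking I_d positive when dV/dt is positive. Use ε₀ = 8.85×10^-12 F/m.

2.73×10^-6 A

dV/dt = (13.2)(8.78×10^4)·cos(6.70792) = 1.056×10^6 V/s.
I_d = C dV/dt with C = ε₀A/d = (8.85×10^-12)(6.51×10^-4)/(2.23×10^-3) = 2.584×10^-12 F, so I_d = (2.584×10^-12)(1.056×10^6) = 2.73×10^-6 A.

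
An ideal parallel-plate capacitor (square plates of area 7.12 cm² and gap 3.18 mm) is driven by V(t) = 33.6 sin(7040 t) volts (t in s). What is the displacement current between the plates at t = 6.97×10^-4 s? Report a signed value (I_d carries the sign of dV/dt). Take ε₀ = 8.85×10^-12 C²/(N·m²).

dE/dt = (V₀ω/d)·cos(ωt) with ωt = 4.90688 rad: (33.6)(7040)(0.1933)/(3.18×10^-3) = 1.438×10^7 V/(m·s).
I_d = ε₀ A dE/dt = (8.85×10^-12)(7.12×10^-4)(1.438×10^7) = 9.06×10^-8 A.

9.06×10^-8 A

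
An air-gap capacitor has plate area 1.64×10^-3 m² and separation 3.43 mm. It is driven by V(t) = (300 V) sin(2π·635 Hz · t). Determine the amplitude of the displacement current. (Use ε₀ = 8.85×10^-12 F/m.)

5.06×10^-6 A

C = ε₀A/d = (8.85×10^-12)(1.64×10^-3)/(3.43×10^-3) = 4.231×10^-12 F; ω = 2πf = 3990 rad/s.
I_d = C dV/dt, so |I_d|_max = C V₀ ω = (4.231×10^-12)(300)(3990) = 5.06×10^-6 A.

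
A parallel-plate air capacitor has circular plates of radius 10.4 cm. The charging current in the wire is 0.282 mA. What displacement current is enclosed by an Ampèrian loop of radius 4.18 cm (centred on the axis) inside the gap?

No conduction current crosses the gap, so I_d there equals the 2.82×10^-4 A in the leads.
Through an area πr² the displacement current is I_d·(πr²/πR²) = I_d (r/R)² = 4.56×10^-5 A.

4.56×10^-5 A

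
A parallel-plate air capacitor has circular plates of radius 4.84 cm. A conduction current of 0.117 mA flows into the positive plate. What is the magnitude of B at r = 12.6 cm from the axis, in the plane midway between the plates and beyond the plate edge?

No conduction current crosses the gap, so I_d there equals the 1.17×10^-4 A in the leads.
Outside the plates the loop encloses all of I_d, so B·2πr = μ₀ I_d and B = 1.86×10^-10 T.

1.86×10^-10 T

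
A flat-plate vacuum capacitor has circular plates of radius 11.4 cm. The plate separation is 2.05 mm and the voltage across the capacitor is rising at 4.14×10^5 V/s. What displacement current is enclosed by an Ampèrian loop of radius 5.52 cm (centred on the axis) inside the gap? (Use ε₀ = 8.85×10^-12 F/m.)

1.71×10^-5 A

I_d = C dV/dt with C = ε₀πR²/d = 1.763×10^-10 F, so I_d = (1.763×10^-10)(4.14×10^5) = 7.299×10^-5 A.
The field is uniform, so I_d,enc = I_d (r/R)² = (7.299×10^-5)(5.52/11.4)² = 1.71×10^-5 A.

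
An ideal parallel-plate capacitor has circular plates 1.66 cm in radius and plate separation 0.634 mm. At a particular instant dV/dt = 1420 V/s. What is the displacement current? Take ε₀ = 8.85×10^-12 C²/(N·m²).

E = V/d so dE/dt = (dV/dt)/d = 2.240×10^6 V/(m·s), and I_d = ε₀ A dE/dt = (8.85×10^-12)(8.657×10^-4)(2.240×10^6) = 1.72×10^-8 A.

1.72×10^-8 A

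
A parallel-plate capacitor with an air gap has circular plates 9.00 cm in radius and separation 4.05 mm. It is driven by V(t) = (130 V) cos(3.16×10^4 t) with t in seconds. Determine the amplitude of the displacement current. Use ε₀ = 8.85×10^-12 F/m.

2.28×10^-4 A

(dE/dt)_max = V₀ω/d = 1.014×10^9 V/(m·s); ω = 3.16×10^4 rad/s.
I_d,max = ε₀ A (dE/dt)_max = (8.85×10^-12)(0.02545)(1.014×10^9) = 2.28×10^-4 A.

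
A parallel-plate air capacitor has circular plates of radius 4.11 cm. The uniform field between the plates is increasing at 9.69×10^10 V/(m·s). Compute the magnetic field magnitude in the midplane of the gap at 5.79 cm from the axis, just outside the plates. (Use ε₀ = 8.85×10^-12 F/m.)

1.57×10^-8 T

Total displacement current: I_d = ε₀(πR²)(dE/dt) = (8.85×10^-12)(5.307×10^-3)(9.69×10^10) = 4.551×10^-3 A.
Outside the plates the loop encloses all of I_d, so B·2πr = μ₀ I_d and B = 1.57×10^-8 T.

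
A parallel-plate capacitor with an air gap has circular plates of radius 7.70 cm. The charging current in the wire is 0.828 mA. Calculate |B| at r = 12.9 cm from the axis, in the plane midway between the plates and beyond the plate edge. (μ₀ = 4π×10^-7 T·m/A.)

1.28×10^-9 T

Between the plates the displacement current equals the wire current: I_d = 0.828 mA = 8.28×10^-4 A.
For r ≥ R the full I_d is enclosed: B = μ₀ I_d/(2πr) = (4π×10^-7)(8.28×10^-4)/(2π·0.129) = 1.28×10^-9 T.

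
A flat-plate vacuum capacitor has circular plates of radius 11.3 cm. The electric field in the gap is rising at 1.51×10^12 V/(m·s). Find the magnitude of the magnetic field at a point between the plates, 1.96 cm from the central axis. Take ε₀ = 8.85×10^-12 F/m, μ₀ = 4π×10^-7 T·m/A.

Through the whole plate area (πR² = 0.04011 m²), I_d = ε₀ πR² dE/dt = 0.5360 A.
An Ampèrian loop of radius r encloses a fraction (r/R)² of I_d. Then B·2πr = μ₀ I_d (r/R)², giving B = μ₀ I_d r/(2πR²) = 1.65×10^-7 T.

1.65×10^-7 T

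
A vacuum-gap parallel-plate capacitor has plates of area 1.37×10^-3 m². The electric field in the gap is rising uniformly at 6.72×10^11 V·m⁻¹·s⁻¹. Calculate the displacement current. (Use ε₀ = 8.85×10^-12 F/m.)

8.15×10^-3 A

I_d = ε₀ A (dE/dt) = (8.85×10^-12)(1.37×10^-3 m²)(6.72×10^11) = 8.15×10^-3 A.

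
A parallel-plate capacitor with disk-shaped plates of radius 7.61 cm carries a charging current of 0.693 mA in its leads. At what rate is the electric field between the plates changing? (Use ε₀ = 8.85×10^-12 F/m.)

4.30×10^9 V/(m·s)

The displacement current between the plates equals the conduction current, I_d = 0.693 mA.
Inverting I_d = ε₀ A dE/dt gives dE/dt = 6.93×10^-4 / (8.85×10^-12 · 0.01819) = 4.30×10^9 V/(m·s).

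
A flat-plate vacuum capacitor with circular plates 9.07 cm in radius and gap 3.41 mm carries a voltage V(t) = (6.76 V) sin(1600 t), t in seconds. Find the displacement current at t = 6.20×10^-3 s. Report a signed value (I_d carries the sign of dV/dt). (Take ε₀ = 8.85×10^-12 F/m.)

dV/dt = (6.76)(1600)·cos(9.92) = -9517 V/s.
I_d = C dV/dt with C = ε₀A/d = (8.85×10^-12)(0.02584)/(3.41×10^-3) = 6.706×10^-11 F, so I_d = (6.706×10^-11)(-9517) = -6.38×10^-7 A.

-6.38×10^-7 A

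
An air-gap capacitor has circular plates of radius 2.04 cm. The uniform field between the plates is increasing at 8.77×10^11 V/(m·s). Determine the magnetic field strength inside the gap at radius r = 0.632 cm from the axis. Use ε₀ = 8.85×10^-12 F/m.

Total displacement current: I_d = ε₀(πR²)(dE/dt) = (8.85×10^-12)(1.307×10^-3)(8.77×10^11) = 0.01014 A.
For r < R the Ampère–Maxwell law gives B(2πr) = μ₀ I_d (r²/R²), so B = μ₀ I_d r/(2πR²) = (4π×10^-7)(0.01014)(6.32×10^-3)/(2π·0.0204²) = 3.08×10^-8 T.

3.08×10^-8 T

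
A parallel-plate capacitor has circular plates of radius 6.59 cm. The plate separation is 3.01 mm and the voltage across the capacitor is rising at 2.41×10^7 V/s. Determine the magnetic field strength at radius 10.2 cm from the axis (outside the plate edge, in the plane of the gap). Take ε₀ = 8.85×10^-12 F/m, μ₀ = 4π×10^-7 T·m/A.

dE/dt = (dV/dt)/d = 8.007×10^9 V/(m·s); I_d = ε₀(πR²)(dE/dt) = (8.85×10^-12)(0.01364)(8.007×10^9) = 9.666×10^-4 A.
For r ≥ R the full I_d is enclosed: B = μ₀ I_d/(2πr) = (4π×10^-7)(9.666×10^-4)/(2π·0.102) = 1.90×10^-9 T.

1.90×10^-9 T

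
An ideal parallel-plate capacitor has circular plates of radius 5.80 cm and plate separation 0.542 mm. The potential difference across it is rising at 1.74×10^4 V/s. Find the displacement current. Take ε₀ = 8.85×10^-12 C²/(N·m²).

The field between the plates is E = V/d, so dE/dt = (1.74×10^4)/(5.42×10^-4 m) = 3.210×10^7 V/(m·s).
I_d = ε₀ A (dE/dt) = (8.85×10^-12)(0.01057)(3.210×10^7) = 3.00×10^-6 A.

3.00×10^-6 A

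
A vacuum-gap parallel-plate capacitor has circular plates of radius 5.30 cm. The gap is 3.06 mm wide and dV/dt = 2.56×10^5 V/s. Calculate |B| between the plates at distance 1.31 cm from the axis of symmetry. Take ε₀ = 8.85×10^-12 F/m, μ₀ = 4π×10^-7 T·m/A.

6.09×10^-12 T

I_d = C dV/dt with C = ε₀πR²/d = 2.552×10^-11 F, so I_d = (2.552×10^-11)(2.56×10^5) = 6.533×10^-6 A.
∮B·dl = μ₀ I_d,enc with I_d,enc = I_d r²/R² = 3.991×10^-7 A; so B = μ₀ I_d,enc/(2πr) = 6.09×10^-12 T.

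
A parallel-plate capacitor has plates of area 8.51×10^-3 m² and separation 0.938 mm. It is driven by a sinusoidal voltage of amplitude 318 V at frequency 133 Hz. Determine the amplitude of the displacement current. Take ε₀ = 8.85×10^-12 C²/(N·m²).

2.13×10^-5 A

The displacement current equals the conduction current C dV/dt, which peaks at C V₀ ω.
With C = ε₀A/d = (8.85×10^-12)(8.51×10^-3)/(9.38×10^-4) = 8.029×10^-11 F and ω = 2πf = 835.7 rad/s, I_d,max = (8.029×10^-11)(318)(835.7) = 2.13×10^-5 A.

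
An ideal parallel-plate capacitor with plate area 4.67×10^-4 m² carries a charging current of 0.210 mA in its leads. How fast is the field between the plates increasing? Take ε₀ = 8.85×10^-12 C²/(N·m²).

The displacement current between the plates equals the conduction current, I_d = 0.210 mA.
Inverting I_d = ε₀ A dE/dt gives dE/dt = 2.10×10^-4 / (8.85×10^-12 · 4.67×10^-4) = 5.08×10^10 V/(m·s).

5.08×10^10 V/(m·s)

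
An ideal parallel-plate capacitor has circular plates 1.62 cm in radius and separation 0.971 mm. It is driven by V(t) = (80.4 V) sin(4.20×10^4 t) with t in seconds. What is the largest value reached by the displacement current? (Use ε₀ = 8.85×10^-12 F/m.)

2.54×10^-5 A

(dE/dt)_max = V₀ω/d = 3.478×10^9 V/(m·s); ω = 4.20×10^4 rad/s.
I_d,max = ε₀ A (dE/dt)_max = (8.85×10^-12)(8.245×10^-4)(3.478×10^9) = 2.54×10^-5 A.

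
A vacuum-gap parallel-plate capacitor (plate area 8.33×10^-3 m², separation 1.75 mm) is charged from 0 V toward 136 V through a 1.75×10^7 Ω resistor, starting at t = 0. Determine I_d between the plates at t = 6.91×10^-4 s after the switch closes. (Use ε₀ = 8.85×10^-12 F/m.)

3.04×10^-6 A

C = ε₀A/d = (8.85×10^-12)(8.33×10^-3)/(1.75×10^-3) = 4.213×10^-11 F, so τ = RC = 7.373×10^-4 s.
The conduction current is I(t) = (V₀/R) e^(−t/τ), and the displacement current between the plates equals it.
t/τ = 0.9372; I_d = (136/1.75×10^7) · e^(−0.9372) = (7.771×10^-6)(0.3917) = 3.04×10^-6 A.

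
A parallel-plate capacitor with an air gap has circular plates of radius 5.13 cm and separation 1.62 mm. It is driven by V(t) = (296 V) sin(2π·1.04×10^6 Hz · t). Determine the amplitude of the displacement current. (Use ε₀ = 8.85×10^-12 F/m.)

C = ε₀A/d = (8.85×10^-12)(8.268×10^-3)/(1.62×10^-3) = 4.517×10^-11 F; ω = 2πf = 6.535×10^6 rad/s.
I_d = C dV/dt, so |I_d|_max = C V₀ ω = (4.517×10^-11)(296)(6.535×10^6) = 0.0874 A.

0.0874 A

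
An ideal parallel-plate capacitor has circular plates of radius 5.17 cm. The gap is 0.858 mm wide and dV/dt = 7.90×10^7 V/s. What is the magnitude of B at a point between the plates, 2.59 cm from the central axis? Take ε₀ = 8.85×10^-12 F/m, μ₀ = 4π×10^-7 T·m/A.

I_d = C dV/dt with C = ε₀πR²/d = 8.661×10^-11 F, so I_d = (8.661×10^-11)(7.90×10^7) = 6.842×10^-3 A.
For r < R the Ampère–Maxwell law gives B(2πr) = μ₀ I_d (r²/R²), so B = μ₀ I_d r/(2πR²) = (4π×10^-7)(6.842×10^-3)(0.0259)/(2π·0.0517²) = 1.33×10^-8 T.

1.33×10^-8 T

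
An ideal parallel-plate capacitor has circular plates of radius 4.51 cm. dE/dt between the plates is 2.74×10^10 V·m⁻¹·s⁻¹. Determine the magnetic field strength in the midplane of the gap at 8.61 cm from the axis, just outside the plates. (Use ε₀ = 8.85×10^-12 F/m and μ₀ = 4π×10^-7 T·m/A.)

I_d = ε₀ dΦ_E/dt = ε₀ πR² (dE/dt) = (8.85×10^-12)(6.390×10^-3)(2.74×10^10) = 1.550×10^-3 A through the full plate area.
Outside the plates the loop encloses all of I_d, so B·2πr = μ₀ I_d and B = 3.60×10^-9 T.

3.60×10^-9 T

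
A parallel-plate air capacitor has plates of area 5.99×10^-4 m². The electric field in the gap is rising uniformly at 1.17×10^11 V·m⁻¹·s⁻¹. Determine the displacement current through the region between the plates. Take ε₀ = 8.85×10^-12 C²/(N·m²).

The displacement current is ε₀ times dΦ_E/dt = ε₀ A dE/dt = (8.85×10^-12)(5.99×10^-4)(1.17×10^11) = 6.20×10^-4 A.

6.20×10^-4 A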